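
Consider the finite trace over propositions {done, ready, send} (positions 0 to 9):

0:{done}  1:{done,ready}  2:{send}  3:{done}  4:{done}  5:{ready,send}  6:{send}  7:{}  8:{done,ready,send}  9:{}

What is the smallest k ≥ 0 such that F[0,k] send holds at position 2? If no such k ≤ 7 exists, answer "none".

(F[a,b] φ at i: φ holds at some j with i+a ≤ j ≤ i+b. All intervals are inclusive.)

Scan j = 2,3,… for send:
  j=2: holds
First hit at j=2, so smallest k = 2-2 = 0.

0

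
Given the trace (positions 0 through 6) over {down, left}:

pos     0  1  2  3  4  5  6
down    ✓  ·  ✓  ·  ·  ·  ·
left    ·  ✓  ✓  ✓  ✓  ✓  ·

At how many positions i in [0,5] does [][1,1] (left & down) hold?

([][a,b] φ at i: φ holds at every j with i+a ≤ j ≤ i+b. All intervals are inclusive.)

Evaluate at each i in [0,5]:
  i=0: ✗ (fails at j=1)
  i=1: ✓ (all of [2,2])
  i=2: ✗ (fails at j=3)
  i=3: ✗ (fails at j=4)
  i=4: ✗ (fails at j=5)
  i=5: ✗ (fails at j=6)
Positions where it holds: {1} → 1.

1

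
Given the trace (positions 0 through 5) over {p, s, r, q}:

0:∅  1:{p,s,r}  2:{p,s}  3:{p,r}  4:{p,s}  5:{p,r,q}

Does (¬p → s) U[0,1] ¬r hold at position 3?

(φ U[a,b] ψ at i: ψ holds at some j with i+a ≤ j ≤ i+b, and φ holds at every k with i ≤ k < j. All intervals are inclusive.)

Yes

Need some j in [3,4] with ¬r, and (¬p → s) at every k in [3,j-1].
  j=3: ¬r false.
  j=4: ¬r holds; (¬p → s) holds at every k in [3,3] → satisfied.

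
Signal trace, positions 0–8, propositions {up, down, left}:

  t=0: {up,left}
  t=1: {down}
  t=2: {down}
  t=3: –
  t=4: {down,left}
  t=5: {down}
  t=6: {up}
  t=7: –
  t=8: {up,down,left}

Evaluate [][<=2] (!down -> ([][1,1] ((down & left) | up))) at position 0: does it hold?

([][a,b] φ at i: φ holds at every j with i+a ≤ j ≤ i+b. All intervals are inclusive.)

Does not hold

Check (!down -> ([][1,1] ((down & left) | up))) at every j in [0,2]:
  j=0: antecedent true; consequent fails at 1 → ✗
  j=1: antecedent false → ✓
  j=2: antecedent false → ✓
Fails at j=0 → formula fails.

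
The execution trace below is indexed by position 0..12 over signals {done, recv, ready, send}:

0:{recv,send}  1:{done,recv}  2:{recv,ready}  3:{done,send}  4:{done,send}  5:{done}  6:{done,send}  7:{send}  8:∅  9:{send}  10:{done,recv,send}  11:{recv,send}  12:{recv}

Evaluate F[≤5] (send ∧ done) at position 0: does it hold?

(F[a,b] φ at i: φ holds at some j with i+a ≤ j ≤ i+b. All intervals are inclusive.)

True

Check (send ∧ done) at each j in [0,5]:
  j=0: false
  j=1: false
  j=2: false
  j=3: true
  j=4: true
  j=5: false
Found at j=3 → formula holds.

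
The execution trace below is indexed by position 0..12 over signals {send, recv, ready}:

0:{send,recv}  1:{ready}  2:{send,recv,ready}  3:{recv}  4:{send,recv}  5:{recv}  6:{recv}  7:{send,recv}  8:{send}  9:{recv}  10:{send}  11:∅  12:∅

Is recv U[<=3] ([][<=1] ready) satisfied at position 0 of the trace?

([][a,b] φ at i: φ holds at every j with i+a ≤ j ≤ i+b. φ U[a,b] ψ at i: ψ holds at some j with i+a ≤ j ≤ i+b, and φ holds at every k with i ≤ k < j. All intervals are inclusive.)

Need some j in [0,3] with [][<=1] ready, and recv at every k in [0,j-1].
  j=0: [][<=1] ready — fails at 0.
  j=1: [][<=1] ready holds; recv holds at every k in [0,0] → satisfied.

True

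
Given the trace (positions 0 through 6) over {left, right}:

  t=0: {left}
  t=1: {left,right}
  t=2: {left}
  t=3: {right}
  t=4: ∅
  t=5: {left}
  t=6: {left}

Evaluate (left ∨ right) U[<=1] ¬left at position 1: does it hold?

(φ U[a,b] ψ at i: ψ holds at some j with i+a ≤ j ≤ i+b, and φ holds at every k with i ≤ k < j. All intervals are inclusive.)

Need some j in [1,2] with ¬left, and (left ∨ right) at every k in [1,j-1].
  j=1: ¬left false.
  j=2: ¬left false.
No j in the window works → until fails.

False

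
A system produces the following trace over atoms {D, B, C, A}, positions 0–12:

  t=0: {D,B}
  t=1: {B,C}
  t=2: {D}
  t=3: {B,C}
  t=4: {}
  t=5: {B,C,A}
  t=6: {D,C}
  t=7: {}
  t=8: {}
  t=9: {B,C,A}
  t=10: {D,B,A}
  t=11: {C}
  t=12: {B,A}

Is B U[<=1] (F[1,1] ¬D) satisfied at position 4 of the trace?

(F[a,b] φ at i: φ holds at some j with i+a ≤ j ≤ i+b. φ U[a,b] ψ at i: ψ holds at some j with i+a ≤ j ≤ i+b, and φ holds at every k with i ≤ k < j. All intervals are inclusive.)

Holds

Need some j in [4,5] with F[1,1] ¬D, and B at every k in [4,j-1].
  j=4: F[1,1] ¬D holds; no prefix to check → satisfied.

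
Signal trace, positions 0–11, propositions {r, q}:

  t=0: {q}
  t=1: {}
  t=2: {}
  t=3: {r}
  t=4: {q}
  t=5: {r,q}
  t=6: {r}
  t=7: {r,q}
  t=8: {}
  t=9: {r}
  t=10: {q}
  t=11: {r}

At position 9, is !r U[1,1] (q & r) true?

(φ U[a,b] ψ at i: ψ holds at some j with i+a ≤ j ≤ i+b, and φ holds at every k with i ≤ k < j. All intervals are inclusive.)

Need some j in [10,10] with (q & r), and !r at every k in [9,j-1].
  j=10: (q & r) false.
No j in the window works → until fails.

No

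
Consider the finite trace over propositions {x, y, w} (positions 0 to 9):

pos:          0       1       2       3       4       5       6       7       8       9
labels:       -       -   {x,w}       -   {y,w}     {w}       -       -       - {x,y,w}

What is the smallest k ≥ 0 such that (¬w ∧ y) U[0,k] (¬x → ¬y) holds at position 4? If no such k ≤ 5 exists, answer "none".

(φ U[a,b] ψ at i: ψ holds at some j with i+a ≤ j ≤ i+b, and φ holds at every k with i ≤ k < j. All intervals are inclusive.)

Need earliest j ≥ 4 with (¬x → ¬y), and (¬w ∧ y) at every k in [4,j-1].
  j=4: rhs fails.
  j=5: rhs holds but lhs fails at k=4.
  j=6: rhs holds but lhs fails at k=4.
  j=7: rhs holds but lhs fails at k=4.
  j=8: rhs holds but lhs fails at k=4.
  j=9: rhs holds but lhs fails at k=4.
No witness within the range → none.

none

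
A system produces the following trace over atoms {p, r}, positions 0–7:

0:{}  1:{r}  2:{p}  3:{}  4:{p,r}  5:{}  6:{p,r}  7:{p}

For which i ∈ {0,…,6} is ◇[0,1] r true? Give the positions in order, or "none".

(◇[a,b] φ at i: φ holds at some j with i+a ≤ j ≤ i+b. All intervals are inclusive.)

Evaluate at each i in [0,6]:
  i=0: ✓ (witness j=1)
  i=1: ✓ (witness j=1)
  i=2: ✗ (none in [2,3])
  i=3: ✓ (witness j=4)
  i=4: ✓ (witness j=4)
  i=5: ✓ (witness j=6)
  i=6: ✓ (witness j=6)

0, 1, 3, 4, 5, 6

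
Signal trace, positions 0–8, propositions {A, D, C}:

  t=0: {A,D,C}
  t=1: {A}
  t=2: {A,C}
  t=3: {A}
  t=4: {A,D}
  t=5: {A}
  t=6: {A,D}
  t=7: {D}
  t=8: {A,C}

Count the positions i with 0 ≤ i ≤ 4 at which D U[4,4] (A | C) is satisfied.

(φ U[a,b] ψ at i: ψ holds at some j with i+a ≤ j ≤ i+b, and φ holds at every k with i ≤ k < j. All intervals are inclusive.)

0

Evaluate at each i in [0,4]:
  i=0: ✗ (lhs fails at k=1 before rhs at j=4)
  i=1: ✗ (lhs fails at k=1 before rhs at j=5)
  i=2: ✗ (lhs fails at k=2 before rhs at j=6)
  i=3: ✗ (no rhs in [7,7])
  i=4: ✗ (lhs fails at k=5 before rhs at j=8)
Positions where it holds: {} → 0.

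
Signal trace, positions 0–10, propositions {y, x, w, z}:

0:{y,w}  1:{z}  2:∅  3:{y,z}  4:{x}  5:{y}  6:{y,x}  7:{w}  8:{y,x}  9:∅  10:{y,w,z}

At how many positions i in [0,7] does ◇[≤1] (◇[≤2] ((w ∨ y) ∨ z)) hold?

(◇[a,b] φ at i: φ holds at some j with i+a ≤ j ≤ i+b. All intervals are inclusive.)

8

Evaluate at each i in [0,7]:
  i=0: ✓ (witness j=0)
  i=1: ✓ (witness j=1)
  i=2: ✓ (witness j=2)
  i=3: ✓ (witness j=3)
  i=4: ✓ (witness j=4)
  i=5: ✓ (witness j=5)
  i=6: ✓ (witness j=6)
  i=7: ✓ (witness j=7)
Positions where it holds: {0, 1, 2, 3, 4, 5, 6, 7} → 8.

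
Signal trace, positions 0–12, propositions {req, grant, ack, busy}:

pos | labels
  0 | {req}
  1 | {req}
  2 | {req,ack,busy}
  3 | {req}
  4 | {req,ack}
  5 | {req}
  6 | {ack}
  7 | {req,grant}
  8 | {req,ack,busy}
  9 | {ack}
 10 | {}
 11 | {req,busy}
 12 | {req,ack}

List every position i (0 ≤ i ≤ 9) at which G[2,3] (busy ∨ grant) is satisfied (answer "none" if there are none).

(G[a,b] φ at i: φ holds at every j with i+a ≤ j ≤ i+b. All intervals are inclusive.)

5

Evaluate at each i in [0,9]:
  i=0: ✗ (fails at j=3)
  i=1: ✗ (fails at j=3)
  i=2: ✗ (fails at j=4)
  i=3: ✗ (fails at j=5)
  i=4: ✗ (fails at j=6)
  i=5: ✓ (all of [7,8])
  i=6: ✗ (fails at j=9)
  i=7: ✗ (fails at j=9)
  i=8: ✗ (fails at j=10)
  i=9: ✗ (fails at j=12)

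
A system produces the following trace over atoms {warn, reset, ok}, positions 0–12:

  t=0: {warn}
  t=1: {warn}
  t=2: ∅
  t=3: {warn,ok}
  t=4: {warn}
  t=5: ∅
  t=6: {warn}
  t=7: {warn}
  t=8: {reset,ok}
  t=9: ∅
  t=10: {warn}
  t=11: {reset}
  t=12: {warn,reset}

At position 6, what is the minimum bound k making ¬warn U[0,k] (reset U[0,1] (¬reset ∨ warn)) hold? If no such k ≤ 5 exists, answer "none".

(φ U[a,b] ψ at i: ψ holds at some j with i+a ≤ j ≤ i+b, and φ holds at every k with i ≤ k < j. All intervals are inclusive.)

Need earliest j ≥ 6 with (reset U[0,1] (¬reset ∨ warn)), and ¬warn at every k in [6,j-1].
  j=6: rhs holds (empty prefix). k = 0.

0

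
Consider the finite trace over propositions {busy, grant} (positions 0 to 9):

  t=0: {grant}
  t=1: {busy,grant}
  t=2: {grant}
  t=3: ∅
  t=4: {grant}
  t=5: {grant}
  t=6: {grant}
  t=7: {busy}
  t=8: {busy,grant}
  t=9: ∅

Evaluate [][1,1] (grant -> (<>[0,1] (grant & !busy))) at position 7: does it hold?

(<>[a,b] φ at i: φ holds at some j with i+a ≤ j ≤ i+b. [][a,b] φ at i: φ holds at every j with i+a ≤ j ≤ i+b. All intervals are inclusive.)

Does not hold

Check (grant -> (<>[0,1] (grant & !busy))) at every j in [8,8]:
  j=8: antecedent true; consequent fails (none in [8,9]) → ✗
Fails at j=8 → formula fails.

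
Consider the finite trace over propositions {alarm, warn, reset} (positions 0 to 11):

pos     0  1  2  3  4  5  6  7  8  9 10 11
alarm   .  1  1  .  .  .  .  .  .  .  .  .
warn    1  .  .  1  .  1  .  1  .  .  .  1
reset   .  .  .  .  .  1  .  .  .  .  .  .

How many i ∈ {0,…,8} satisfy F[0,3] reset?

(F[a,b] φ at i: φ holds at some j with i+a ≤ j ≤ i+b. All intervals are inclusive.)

4

Evaluate at each i in [0,8]:
  i=0: ✗ (none in [0,3])
  i=1: ✗ (none in [1,4])
  i=2: ✓ (witness j=5)
  i=3: ✓ (witness j=5)
  i=4: ✓ (witness j=5)
  i=5: ✓ (witness j=5)
  i=6: ✗ (none in [6,9])
  i=7: ✗ (none in [7,10])
  i=8: ✗ (none in [8,11])
Positions where it holds: {2, 3, 4, 5} → 4.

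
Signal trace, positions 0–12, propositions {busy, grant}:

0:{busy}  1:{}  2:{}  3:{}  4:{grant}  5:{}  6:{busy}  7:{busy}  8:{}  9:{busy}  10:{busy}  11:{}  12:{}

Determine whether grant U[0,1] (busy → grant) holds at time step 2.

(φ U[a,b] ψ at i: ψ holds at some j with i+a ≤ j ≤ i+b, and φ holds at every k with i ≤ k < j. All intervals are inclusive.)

Yes

Need some j in [2,3] with (busy → grant), and grant at every k in [2,j-1].
  j=2: (busy → grant) holds; no prefix to check → satisfied.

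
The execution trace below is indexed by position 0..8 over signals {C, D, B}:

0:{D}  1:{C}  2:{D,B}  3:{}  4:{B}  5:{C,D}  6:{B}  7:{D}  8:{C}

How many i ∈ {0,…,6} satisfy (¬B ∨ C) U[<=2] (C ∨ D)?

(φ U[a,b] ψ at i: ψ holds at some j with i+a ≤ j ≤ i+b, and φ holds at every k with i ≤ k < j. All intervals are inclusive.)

Evaluate at each i in [0,6]:
  i=0: ✓ (rhs at j=0)
  i=1: ✓ (rhs at j=1)
  i=2: ✓ (rhs at j=2)
  i=3: ✗ (lhs fails at k=4 before rhs at j=5)
  i=4: ✗ (lhs fails at k=4 before rhs at j=5)
  i=5: ✓ (rhs at j=5)
  i=6: ✗ (lhs fails at k=6 before rhs at j=7)
Positions where it holds: {0, 1, 2, 5} → 4.

4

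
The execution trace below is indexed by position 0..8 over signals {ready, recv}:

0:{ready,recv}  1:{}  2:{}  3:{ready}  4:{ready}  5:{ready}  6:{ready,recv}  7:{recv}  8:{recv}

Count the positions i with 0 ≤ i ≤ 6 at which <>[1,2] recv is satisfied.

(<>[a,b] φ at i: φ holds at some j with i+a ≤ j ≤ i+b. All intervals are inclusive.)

Evaluate at each i in [0,6]:
  i=0: ✗ (none in [1,2])
  i=1: ✗ (none in [2,3])
  i=2: ✗ (none in [3,4])
  i=3: ✗ (none in [4,5])
  i=4: ✓ (witness j=6)
  i=5: ✓ (witness j=6)
  i=6: ✓ (witness j=7)
Positions where it holds: {4, 5, 6} → 3.

3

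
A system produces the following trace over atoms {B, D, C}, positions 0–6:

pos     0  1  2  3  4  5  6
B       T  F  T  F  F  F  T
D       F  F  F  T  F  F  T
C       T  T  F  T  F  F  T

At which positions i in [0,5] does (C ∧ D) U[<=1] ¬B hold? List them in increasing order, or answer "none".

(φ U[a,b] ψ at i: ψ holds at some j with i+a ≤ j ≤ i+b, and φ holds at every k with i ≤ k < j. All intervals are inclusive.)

1, 3, 4, 5

Evaluate at each i in [0,5]:
  i=0: ✗ (lhs fails at k=0 before rhs at j=1)
  i=1: ✓ (rhs at j=1)
  i=2: ✗ (lhs fails at k=2 before rhs at j=3)
  i=3: ✓ (rhs at j=3)
  i=4: ✓ (rhs at j=4)
  i=5: ✓ (rhs at j=5)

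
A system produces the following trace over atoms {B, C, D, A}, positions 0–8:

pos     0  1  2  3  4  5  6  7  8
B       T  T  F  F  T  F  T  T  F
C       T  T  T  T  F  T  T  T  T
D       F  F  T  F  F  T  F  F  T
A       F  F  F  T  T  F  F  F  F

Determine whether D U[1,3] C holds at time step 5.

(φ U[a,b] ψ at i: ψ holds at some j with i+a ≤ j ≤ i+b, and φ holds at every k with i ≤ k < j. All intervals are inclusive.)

Yes

Need some j in [6,8] with C, and D at every k in [5,j-1].
  j=6: C holds; D holds at every k in [5,5] → satisfied.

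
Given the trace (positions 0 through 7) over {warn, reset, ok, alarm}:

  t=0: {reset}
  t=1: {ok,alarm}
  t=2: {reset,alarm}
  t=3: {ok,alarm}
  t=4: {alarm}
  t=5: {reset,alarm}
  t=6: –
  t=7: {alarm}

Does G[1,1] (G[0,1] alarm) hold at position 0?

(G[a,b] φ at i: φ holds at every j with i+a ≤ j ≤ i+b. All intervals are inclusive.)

Check G[0,1] alarm at every j in [1,1]:
  j=1: holds on [1,2]
All positions satisfy it → formula holds.

Holds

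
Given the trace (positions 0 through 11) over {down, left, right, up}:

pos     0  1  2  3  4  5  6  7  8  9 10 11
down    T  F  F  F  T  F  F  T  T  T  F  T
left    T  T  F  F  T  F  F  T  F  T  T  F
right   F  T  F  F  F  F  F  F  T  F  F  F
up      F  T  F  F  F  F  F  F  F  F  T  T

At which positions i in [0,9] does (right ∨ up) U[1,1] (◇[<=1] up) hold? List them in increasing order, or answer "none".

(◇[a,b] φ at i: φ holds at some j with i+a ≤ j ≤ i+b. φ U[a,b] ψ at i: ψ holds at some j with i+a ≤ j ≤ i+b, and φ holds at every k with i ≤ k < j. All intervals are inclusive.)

8

Evaluate at each i in [0,9]:
  i=0: ✗ (lhs fails at k=0 before rhs at j=1)
  i=1: ✗ (no rhs in [2,2])
  i=2: ✗ (no rhs in [3,3])
  i=3: ✗ (no rhs in [4,4])
  i=4: ✗ (no rhs in [5,5])
  i=5: ✗ (no rhs in [6,6])
  i=6: ✗ (no rhs in [7,7])
  i=7: ✗ (no rhs in [8,8])
  i=8: ✓ (rhs at j=9; lhs holds on [8,8])
  i=9: ✗ (lhs fails at k=9 before rhs at j=10)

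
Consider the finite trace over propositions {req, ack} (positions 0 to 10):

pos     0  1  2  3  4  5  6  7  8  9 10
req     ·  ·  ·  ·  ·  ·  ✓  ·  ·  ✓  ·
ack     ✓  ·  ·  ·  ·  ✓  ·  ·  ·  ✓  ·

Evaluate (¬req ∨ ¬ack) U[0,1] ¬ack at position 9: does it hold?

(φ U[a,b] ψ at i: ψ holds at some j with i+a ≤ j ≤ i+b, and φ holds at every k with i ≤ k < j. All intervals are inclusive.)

Need some j in [9,10] with ¬ack, and (¬req ∨ ¬ack) at every k in [9,j-1].
  j=9: ¬ack false.
  j=10: ¬ack holds, but (¬req ∨ ¬ack) fails at k=9 → not this j.
No j in the window works → until fails.

Does not hold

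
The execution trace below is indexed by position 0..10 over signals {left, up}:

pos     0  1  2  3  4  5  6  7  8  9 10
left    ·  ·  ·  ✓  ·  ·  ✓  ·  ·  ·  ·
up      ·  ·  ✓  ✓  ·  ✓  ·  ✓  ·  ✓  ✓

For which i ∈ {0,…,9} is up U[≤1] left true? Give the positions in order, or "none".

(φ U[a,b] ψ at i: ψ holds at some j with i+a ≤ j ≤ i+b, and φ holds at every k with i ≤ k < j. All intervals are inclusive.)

Evaluate at each i in [0,9]:
  i=0: ✗ (no rhs in [0,1])
  i=1: ✗ (no rhs in [1,2])
  i=2: ✓ (rhs at j=3; lhs holds on [2,2])
  i=3: ✓ (rhs at j=3)
  i=4: ✗ (no rhs in [4,5])
  i=5: ✓ (rhs at j=6; lhs holds on [5,5])
  i=6: ✓ (rhs at j=6)
  i=7: ✗ (no rhs in [7,8])
  i=8: ✗ (no rhs in [8,9])
  i=9: ✗ (no rhs in [9,10])

2, 3, 5, 6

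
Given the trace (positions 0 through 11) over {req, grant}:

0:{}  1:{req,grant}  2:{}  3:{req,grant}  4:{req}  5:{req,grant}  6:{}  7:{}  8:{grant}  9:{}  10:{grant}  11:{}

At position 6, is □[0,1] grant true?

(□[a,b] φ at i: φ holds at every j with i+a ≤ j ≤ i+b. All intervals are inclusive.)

False

Check grant at every j in [6,7]:
  j=6: false
  j=7: false
Fails at j=6 → formula fails.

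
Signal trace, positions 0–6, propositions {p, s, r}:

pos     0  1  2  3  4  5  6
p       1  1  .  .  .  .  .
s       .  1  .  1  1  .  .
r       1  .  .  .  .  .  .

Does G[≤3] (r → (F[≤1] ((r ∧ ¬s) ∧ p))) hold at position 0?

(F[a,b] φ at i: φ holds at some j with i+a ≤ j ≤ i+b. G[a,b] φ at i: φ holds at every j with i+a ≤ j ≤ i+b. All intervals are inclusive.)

Holds

Check (r → (F[≤1] ((r ∧ ¬s) ∧ p))) at every j in [0,3]:
  j=0: antecedent true; consequent holds (witness at 0) → ✓
  j=1: antecedent false → ✓
  j=2: antecedent false → ✓
  j=3: antecedent false → ✓
All positions satisfy it → formula holds.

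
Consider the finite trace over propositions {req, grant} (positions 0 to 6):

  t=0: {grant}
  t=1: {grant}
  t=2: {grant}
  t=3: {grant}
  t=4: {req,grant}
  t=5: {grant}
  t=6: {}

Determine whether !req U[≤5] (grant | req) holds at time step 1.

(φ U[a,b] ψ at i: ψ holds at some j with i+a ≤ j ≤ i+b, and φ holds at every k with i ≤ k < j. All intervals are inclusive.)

True

Need some j in [1,6] with (grant | req), and !req at every k in [1,j-1].
  j=1: (grant | req) holds; no prefix to check → satisfied.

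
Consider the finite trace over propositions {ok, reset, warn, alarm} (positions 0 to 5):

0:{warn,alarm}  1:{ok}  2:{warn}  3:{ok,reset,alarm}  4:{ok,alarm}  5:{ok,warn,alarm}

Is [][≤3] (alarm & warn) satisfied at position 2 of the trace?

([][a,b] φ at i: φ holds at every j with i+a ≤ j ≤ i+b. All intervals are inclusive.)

Check (alarm & warn) at every j in [2,5]:
  j=2: false
  j=3: false
  j=4: false
  j=5: true
Fails at j=2 → formula fails.

No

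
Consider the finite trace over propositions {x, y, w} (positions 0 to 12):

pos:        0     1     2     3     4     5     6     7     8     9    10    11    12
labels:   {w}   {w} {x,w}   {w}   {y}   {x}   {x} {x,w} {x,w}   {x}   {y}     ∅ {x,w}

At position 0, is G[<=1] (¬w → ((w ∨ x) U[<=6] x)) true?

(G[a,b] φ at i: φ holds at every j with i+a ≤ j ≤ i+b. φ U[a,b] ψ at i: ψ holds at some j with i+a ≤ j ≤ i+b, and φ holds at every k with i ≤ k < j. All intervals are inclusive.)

True

Check (¬w → ((w ∨ x) U[<=6] x)) at every j in [0,1]:
  j=0: antecedent false → ✓
  j=1: antecedent false → ✓
All positions satisfy it → formula holds.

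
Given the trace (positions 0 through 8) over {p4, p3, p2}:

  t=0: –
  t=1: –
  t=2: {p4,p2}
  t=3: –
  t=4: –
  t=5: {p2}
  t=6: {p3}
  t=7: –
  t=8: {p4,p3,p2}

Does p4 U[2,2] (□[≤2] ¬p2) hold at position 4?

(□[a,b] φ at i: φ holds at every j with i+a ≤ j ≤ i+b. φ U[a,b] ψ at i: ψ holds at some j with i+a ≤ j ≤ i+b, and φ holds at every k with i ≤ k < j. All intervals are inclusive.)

Does not hold

Need some j in [6,6] with □[≤2] ¬p2, and p4 at every k in [4,j-1].
  j=6: □[≤2] ¬p2 — fails at 8.
No j in the window works → until fails.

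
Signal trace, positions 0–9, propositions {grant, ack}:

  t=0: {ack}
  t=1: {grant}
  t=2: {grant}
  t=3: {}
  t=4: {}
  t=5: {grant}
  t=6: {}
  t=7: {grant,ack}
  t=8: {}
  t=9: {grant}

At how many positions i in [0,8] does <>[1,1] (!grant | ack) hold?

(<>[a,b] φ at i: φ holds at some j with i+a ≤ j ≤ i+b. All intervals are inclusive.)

5

Evaluate at each i in [0,8]:
  i=0: ✗ (none in [1,1])
  i=1: ✗ (none in [2,2])
  i=2: ✓ (witness j=3)
  i=3: ✓ (witness j=4)
  i=4: ✗ (none in [5,5])
  i=5: ✓ (witness j=6)
  i=6: ✓ (witness j=7)
  i=7: ✓ (witness j=8)
  i=8: ✗ (none in [9,9])
Positions where it holds: {2, 3, 5, 6, 7} → 5.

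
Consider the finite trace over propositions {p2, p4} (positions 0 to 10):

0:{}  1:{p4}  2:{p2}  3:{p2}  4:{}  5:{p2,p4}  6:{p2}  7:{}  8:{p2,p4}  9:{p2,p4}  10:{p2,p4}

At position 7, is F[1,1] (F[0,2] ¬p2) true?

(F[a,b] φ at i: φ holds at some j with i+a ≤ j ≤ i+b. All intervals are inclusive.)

Check F[0,2] ¬p2 at each j in [8,8]:
  j=8: fails (none in [8,10])
No position in the window satisfies it → formula fails.

Does not hold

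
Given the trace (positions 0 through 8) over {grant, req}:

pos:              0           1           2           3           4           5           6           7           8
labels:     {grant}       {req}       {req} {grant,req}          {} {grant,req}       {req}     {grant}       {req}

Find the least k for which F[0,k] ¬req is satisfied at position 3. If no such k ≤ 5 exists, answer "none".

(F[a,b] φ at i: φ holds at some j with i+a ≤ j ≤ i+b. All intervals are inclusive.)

Scan j = 3,4,… for ¬req:
  j=3: fails
  j=4: holds
First hit at j=4, so smallest k = 4-3 = 1.

1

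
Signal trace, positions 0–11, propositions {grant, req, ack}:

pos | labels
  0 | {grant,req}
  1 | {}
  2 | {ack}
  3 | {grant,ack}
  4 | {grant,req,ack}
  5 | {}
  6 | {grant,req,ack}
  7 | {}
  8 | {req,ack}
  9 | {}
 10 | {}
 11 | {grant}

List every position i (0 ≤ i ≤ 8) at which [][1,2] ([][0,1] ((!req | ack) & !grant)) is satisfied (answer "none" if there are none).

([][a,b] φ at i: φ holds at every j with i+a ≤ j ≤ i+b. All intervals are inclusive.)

6, 7

Evaluate at each i in [0,8]:
  i=0: ✗ (fails at j=2)
  i=1: ✗ (fails at j=2)
  i=2: ✗ (fails at j=3)
  i=3: ✗ (fails at j=4)
  i=4: ✗ (fails at j=5)
  i=5: ✗ (fails at j=6)
  i=6: ✓ (all of [7,8])
  i=7: ✓ (all of [8,9])
  i=8: ✗ (fails at j=10)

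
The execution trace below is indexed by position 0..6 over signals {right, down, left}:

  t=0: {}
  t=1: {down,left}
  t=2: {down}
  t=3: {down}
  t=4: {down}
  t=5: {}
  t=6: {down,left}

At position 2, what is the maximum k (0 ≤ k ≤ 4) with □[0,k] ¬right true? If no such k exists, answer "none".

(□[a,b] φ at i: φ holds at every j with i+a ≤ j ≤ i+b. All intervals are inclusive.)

¬right must hold from j=2 onward; find where it first fails.
  j=2: holds
  j=3: holds
  j=4: holds
  j=5: holds
  j=6: holds
Holds through j=6; largest k = 4.

4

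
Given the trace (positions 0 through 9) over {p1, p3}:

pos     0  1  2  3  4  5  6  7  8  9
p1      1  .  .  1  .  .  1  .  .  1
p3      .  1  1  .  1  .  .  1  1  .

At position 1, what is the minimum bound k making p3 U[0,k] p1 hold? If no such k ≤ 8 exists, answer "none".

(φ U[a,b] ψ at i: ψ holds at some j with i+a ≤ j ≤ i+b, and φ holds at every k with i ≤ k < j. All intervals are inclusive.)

2

Need earliest j ≥ 1 with p1, and p3 at every k in [1,j-1].
  j=1: rhs fails.
  j=2: rhs fails.
  j=3: rhs holds; lhs holds on [1,2]. k = 2.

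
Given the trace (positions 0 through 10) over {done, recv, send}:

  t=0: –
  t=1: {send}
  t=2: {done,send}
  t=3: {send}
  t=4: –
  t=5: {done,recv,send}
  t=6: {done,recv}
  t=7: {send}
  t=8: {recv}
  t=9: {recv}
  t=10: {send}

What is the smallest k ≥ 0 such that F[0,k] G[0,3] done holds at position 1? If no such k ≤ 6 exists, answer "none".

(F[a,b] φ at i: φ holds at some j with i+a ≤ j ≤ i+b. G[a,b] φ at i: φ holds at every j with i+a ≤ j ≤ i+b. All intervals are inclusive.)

Scan j = 1,2,… for G[0,3] done:
  j=1: fails
  j=2: fails
  j=3: fails
  j=4: fails
  j=5: fails
  j=6: fails
  j=7: fails
No j in [1,7] satisfies it → none.

none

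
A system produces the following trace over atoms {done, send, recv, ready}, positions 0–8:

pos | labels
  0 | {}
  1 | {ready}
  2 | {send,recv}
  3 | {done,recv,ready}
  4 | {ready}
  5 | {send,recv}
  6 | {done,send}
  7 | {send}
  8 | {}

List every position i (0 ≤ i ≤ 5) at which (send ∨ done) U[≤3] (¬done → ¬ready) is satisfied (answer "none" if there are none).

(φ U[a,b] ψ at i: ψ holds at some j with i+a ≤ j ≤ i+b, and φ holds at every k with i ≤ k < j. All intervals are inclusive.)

0, 2, 3, 5

Evaluate at each i in [0,5]:
  i=0: ✓ (rhs at j=0)
  i=1: ✗ (lhs fails at k=1 before rhs at j=2)
  i=2: ✓ (rhs at j=2)
  i=3: ✓ (rhs at j=3)
  i=4: ✗ (lhs fails at k=4 before rhs at j=5)
  i=5: ✓ (rhs at j=5)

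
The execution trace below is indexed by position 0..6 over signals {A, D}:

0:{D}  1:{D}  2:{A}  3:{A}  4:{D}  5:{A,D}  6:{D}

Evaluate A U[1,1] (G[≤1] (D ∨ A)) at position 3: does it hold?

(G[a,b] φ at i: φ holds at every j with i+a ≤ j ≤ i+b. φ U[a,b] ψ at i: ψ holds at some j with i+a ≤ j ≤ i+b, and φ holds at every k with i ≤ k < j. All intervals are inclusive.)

Need some j in [4,4] with G[≤1] (D ∨ A), and A at every k in [3,j-1].
  j=4: G[≤1] (D ∨ A) holds; A holds at every k in [3,3] → satisfied.

True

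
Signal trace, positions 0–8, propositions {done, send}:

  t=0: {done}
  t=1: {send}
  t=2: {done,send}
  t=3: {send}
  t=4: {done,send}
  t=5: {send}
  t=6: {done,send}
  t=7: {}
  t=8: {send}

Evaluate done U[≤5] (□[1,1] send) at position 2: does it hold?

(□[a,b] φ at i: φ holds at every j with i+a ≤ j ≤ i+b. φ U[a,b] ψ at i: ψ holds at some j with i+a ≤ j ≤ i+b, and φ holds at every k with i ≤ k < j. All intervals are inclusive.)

Need some j in [2,7] with □[1,1] send, and done at every k in [2,j-1].
  j=2: □[1,1] send holds; no prefix to check → satisfied.

Holds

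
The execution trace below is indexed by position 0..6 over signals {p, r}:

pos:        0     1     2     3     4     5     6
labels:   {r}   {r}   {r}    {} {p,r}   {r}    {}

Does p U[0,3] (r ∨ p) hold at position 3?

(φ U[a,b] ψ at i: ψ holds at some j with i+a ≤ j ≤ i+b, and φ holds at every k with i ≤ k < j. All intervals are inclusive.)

Need some j in [3,6] with (r ∨ p), and p at every k in [3,j-1].
  j=3: (r ∨ p) false.
  j=4: (r ∨ p) holds, but p fails at k=3 → not this j.
  j=5: (r ∨ p) holds, but p fails at k=3 → not this j.
  j=6: (r ∨ p) false.
No j in the window works → until fails.

Does not hold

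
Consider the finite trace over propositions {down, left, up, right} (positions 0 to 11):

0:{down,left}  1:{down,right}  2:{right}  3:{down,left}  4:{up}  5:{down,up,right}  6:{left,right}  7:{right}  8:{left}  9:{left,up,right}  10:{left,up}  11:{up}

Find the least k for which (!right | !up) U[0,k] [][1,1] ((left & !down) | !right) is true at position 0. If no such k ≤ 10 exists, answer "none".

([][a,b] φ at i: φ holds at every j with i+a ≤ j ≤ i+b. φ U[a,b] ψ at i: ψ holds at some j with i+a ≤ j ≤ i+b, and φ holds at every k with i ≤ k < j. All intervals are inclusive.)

2

Need earliest j ≥ 0 with [][1,1] ((left & !down) | !right), and (!right | !up) at every k in [0,j-1].
  j=0: rhs fails.
  j=1: rhs fails.
  j=2: rhs holds; lhs holds on [0,1]. k = 2.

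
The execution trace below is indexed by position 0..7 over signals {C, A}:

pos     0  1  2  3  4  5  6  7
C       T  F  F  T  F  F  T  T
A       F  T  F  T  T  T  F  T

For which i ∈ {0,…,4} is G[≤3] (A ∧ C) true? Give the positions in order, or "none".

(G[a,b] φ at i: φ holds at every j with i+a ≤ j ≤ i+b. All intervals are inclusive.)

Evaluate at each i in [0,4]:
  i=0: ✗ (fails at j=0)
  i=1: ✗ (fails at j=1)
  i=2: ✗ (fails at j=2)
  i=3: ✗ (fails at j=4)
  i=4: ✗ (fails at j=4)

none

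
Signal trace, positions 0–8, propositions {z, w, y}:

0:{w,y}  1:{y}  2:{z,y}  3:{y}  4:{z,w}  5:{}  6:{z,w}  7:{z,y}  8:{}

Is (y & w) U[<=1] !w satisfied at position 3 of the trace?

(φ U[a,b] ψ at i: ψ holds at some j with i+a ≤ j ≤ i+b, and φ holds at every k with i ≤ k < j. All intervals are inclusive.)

Need some j in [3,4] with !w, and (y & w) at every k in [3,j-1].
  j=3: !w holds; no prefix to check → satisfied.

True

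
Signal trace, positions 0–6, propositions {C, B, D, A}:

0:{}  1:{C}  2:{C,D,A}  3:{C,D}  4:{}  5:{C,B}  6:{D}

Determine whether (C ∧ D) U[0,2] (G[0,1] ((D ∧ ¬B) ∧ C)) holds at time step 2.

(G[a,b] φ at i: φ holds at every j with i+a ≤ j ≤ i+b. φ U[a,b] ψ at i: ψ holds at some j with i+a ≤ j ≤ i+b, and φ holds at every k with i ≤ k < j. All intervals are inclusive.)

Need some j in [2,4] with G[0,1] ((D ∧ ¬B) ∧ C), and (C ∧ D) at every k in [2,j-1].
  j=2: G[0,1] ((D ∧ ¬B) ∧ C) holds; no prefix to check → satisfied.

True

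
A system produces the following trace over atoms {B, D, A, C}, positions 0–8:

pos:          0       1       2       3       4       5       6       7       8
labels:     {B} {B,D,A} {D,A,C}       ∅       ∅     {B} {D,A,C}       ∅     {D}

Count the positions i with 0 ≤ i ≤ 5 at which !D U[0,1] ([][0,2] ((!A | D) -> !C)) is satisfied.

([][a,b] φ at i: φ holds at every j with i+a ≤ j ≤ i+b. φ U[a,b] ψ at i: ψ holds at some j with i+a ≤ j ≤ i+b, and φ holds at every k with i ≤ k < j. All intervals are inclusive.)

Evaluate at each i in [0,5]:
  i=0: ✗ (no rhs in [0,1])
  i=1: ✗ (no rhs in [1,2])
  i=2: ✗ (lhs fails at k=2 before rhs at j=3)
  i=3: ✓ (rhs at j=3)
  i=4: ✗ (no rhs in [4,5])
  i=5: ✗ (no rhs in [5,6])
Positions where it holds: {3} → 1.

1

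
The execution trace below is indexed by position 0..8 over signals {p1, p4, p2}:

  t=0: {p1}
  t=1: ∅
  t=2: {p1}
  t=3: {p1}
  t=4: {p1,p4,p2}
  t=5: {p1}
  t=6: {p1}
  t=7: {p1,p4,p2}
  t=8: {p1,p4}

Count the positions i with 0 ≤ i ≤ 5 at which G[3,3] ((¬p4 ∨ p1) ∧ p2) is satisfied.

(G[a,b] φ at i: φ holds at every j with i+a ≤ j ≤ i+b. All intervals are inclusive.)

2

Evaluate at each i in [0,5]:
  i=0: ✗ (fails at j=3)
  i=1: ✓ (all of [4,4])
  i=2: ✗ (fails at j=5)
  i=3: ✗ (fails at j=6)
  i=4: ✓ (all of [7,7])
  i=5: ✗ (fails at j=8)
Positions where it holds: {1, 4} → 2.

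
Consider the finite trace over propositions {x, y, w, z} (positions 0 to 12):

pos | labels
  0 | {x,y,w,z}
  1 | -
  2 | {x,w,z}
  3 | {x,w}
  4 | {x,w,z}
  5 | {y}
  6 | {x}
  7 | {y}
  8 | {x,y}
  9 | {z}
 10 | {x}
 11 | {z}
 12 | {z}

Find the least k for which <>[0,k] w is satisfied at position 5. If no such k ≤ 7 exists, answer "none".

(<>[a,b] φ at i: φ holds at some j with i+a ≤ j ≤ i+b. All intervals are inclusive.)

Scan j = 5,6,… for w:
  j=5: fails
  j=6: fails
  j=7: fails
  j=8: fails
  j=9: fails
  j=10: fails
  j=11: fails
  j=12: fails
No j in [5,12] satisfies it → none.

none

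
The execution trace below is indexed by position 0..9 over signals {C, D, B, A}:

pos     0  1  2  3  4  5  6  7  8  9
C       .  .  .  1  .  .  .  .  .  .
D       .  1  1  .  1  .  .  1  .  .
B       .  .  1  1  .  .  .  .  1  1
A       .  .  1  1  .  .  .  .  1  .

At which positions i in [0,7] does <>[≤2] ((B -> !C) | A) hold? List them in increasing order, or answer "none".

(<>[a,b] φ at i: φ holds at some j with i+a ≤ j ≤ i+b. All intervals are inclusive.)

0, 1, 2, 3, 4, 5, 6, 7

Evaluate at each i in [0,7]:
  i=0: ✓ (witness j=0)
  i=1: ✓ (witness j=1)
  i=2: ✓ (witness j=2)
  i=3: ✓ (witness j=3)
  i=4: ✓ (witness j=4)
  i=5: ✓ (witness j=5)
  i=6: ✓ (witness j=6)
  i=7: ✓ (witness j=7)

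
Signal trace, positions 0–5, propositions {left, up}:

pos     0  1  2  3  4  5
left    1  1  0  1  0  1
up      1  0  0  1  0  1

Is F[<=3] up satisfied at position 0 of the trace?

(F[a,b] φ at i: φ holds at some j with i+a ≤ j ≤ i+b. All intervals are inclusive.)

Yes

Check up at each j in [0,3]:
  j=0: true
  j=1: false
  j=2: false
  j=3: true
Found at j=0 → formula holds.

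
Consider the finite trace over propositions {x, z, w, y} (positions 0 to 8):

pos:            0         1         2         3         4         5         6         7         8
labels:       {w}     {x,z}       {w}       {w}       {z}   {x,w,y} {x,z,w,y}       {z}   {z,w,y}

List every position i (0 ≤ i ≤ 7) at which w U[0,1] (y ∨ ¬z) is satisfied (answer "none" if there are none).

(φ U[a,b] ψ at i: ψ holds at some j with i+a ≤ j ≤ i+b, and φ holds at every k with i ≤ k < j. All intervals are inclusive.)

Evaluate at each i in [0,7]:
  i=0: ✓ (rhs at j=0)
  i=1: ✗ (lhs fails at k=1 before rhs at j=2)
  i=2: ✓ (rhs at j=2)
  i=3: ✓ (rhs at j=3)
  i=4: ✗ (lhs fails at k=4 before rhs at j=5)
  i=5: ✓ (rhs at j=5)
  i=6: ✓ (rhs at j=6)
  i=7: ✗ (lhs fails at k=7 before rhs at j=8)

0, 2, 3, 5, 6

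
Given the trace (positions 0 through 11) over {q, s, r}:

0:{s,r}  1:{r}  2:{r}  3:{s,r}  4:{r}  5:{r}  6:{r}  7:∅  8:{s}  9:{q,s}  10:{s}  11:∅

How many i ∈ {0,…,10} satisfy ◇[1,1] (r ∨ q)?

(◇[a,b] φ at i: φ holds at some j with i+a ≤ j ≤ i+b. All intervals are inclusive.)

7

Evaluate at each i in [0,10]:
  i=0: ✓ (witness j=1)
  i=1: ✓ (witness j=2)
  i=2: ✓ (witness j=3)
  i=3: ✓ (witness j=4)
  i=4: ✓ (witness j=5)
  i=5: ✓ (witness j=6)
  i=6: ✗ (none in [7,7])
  i=7: ✗ (none in [8,8])
  i=8: ✓ (witness j=9)
  i=9: ✗ (none in [10,10])
  i=10: ✗ (none in [11,11])
Positions where it holds: {0, 1, 2, 3, 4, 5, 8} → 7.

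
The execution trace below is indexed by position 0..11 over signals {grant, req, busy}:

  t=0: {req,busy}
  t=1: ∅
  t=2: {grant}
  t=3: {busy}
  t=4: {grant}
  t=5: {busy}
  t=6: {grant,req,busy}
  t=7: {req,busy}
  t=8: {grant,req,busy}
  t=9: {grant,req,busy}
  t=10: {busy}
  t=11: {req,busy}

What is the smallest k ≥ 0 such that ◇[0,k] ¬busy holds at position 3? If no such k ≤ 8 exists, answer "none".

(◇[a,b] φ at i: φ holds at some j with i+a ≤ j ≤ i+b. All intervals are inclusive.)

Scan j = 3,4,… for ¬busy:
  j=3: fails
  j=4: holds
First hit at j=4, so smallest k = 4-3 = 1.

1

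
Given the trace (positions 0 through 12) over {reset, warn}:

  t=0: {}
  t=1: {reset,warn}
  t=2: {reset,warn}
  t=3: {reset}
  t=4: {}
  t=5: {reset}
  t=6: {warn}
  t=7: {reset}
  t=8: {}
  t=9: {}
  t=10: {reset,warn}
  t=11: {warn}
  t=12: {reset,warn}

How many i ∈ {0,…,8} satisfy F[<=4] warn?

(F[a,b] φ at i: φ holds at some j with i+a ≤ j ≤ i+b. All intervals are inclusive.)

9

Evaluate at each i in [0,8]:
  i=0: ✓ (witness j=1)
  i=1: ✓ (witness j=1)
  i=2: ✓ (witness j=2)
  i=3: ✓ (witness j=6)
  i=4: ✓ (witness j=6)
  i=5: ✓ (witness j=6)
  i=6: ✓ (witness j=6)
  i=7: ✓ (witness j=10)
  i=8: ✓ (witness j=10)
Positions where it holds: {0, 1, 2, 3, 4, 5, 6, 7, 8} → 9.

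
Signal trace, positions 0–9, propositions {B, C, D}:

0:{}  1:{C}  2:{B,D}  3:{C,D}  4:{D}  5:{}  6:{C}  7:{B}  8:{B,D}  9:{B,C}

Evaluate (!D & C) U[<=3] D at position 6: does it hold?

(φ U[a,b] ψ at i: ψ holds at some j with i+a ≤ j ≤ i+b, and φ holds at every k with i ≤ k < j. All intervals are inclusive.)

Need some j in [6,9] with D, and (!D & C) at every k in [6,j-1].
  j=6: D false.
  j=7: D false.
  j=8: D holds, but (!D & C) fails at k=7 → not this j.
  j=9: D false.
No j in the window works → until fails.

Does not hold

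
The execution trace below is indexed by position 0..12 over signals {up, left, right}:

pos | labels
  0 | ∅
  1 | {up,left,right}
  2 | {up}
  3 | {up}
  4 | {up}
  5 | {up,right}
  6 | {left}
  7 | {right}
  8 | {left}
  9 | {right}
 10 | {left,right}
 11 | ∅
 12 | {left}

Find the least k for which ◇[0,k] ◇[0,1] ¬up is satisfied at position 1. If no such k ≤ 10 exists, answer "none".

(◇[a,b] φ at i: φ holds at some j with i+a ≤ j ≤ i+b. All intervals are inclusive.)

4

Scan j = 1,2,… for ◇[0,1] ¬up:
  j=1: fails
  j=2: fails
  j=3: fails
  j=4: fails
  j=5: holds
First hit at j=5, so smallest k = 5-1 = 4.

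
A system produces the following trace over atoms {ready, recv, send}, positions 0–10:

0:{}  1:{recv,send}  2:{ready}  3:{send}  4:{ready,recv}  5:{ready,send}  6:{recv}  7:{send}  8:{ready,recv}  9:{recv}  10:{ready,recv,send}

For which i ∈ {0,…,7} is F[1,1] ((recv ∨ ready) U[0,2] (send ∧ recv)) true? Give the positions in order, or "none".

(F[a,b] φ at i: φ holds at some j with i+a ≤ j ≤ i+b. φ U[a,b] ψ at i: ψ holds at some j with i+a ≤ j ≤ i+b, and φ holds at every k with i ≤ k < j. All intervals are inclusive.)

0, 7

Evaluate at each i in [0,7]:
  i=0: ✓ (witness j=1)
  i=1: ✗ (none in [2,2])
  i=2: ✗ (none in [3,3])
  i=3: ✗ (none in [4,4])
  i=4: ✗ (none in [5,5])
  i=5: ✗ (none in [6,6])
  i=6: ✗ (none in [7,7])
  i=7: ✓ (witness j=8)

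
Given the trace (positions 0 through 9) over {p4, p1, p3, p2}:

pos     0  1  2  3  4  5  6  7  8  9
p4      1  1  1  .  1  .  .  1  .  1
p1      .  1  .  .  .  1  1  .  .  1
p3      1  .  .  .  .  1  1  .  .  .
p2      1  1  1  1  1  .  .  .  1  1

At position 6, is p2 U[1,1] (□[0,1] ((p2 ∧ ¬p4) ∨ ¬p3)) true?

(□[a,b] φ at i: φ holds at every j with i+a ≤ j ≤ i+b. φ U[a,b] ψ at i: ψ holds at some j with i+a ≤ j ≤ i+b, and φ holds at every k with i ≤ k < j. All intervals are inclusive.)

Does not hold

Need some j in [7,7] with □[0,1] ((p2 ∧ ¬p4) ∨ ¬p3), and p2 at every k in [6,j-1].
  j=7: □[0,1] ((p2 ∧ ¬p4) ∨ ¬p3) holds, but p2 fails at k=6 → not this j.
No j in the window works → until fails.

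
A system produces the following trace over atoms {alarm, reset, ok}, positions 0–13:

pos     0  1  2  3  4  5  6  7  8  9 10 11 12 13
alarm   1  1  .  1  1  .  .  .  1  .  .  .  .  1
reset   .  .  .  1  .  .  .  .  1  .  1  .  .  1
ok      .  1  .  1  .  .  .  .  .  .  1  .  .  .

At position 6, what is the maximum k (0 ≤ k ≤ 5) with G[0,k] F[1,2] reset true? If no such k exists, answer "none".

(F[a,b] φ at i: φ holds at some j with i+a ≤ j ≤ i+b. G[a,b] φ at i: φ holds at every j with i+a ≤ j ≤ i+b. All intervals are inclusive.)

3

F[1,2] reset must hold from j=6 onward; find where it first fails.
  j=6: holds
  j=7: holds
  j=8: holds
  j=9: holds
  j=10: fails
Holds on [6,9], so largest k = 3.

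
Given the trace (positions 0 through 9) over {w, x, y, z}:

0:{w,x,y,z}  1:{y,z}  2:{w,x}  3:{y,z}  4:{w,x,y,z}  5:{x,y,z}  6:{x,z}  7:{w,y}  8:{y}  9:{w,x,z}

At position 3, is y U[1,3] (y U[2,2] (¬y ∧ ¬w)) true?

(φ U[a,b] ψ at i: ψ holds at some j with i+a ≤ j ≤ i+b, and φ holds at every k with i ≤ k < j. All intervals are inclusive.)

Need some j in [4,6] with (y U[2,2] (¬y ∧ ¬w)), and y at every k in [3,j-1].
  j=4: (y U[2,2] (¬y ∧ ¬w)) holds; y holds at every k in [3,3] → satisfied.

Yes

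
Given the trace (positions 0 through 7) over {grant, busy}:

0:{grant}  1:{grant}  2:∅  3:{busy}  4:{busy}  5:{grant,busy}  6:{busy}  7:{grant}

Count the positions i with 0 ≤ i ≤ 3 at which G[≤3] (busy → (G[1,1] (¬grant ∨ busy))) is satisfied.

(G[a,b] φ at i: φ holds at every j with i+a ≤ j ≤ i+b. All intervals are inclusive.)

Evaluate at each i in [0,3]:
  i=0: ✓ (all of [0,3])
  i=1: ✓ (all of [1,4])
  i=2: ✓ (all of [2,5])
  i=3: ✗ (fails at j=6)
Positions where it holds: {0, 1, 2} → 3.

3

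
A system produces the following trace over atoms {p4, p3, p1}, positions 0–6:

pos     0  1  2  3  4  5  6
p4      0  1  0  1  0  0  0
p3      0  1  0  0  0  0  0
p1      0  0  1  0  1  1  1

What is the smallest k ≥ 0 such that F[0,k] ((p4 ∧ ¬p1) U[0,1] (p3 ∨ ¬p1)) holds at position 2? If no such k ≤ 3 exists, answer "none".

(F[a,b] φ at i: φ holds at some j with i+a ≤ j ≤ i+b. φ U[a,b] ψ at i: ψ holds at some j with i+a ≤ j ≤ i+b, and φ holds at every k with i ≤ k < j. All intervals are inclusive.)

Scan j = 2,3,… for ((p4 ∧ ¬p1) U[0,1] (p3 ∨ ¬p1)):
  j=2: fails
  j=3: holds
First hit at j=3, so smallest k = 3-2 = 1.

1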